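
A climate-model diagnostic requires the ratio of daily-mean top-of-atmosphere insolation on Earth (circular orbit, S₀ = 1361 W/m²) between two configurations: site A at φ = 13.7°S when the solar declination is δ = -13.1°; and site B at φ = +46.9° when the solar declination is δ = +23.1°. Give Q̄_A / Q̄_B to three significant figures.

— Configuration A (φ=-13.7°):
cos H₀ = −tan(-13.7°) tan(-13.100°) = -0.0567, H₀ = 1.6276 rad.
Bracket: H₀ sin φ sin δ + cos φ cos δ sin H₀ = 1.6276×-0.23684×-0.22665 + 0.97155×0.97398×0.99839 = 0.087369 + 0.944747 = 1.032116.
Q̄ = (S₀/π) × [bracket] = (1361/π) × 1.032116 = 447.13 W/m².
— Configuration B (φ=+46.9°):
cos H₀ = −tan(+46.9°) tan(+23.100°) = -0.4558, H₀ = 2.0441 rad.
Bracket: H₀ sin φ sin δ + cos φ cos δ sin H₀ = 2.0441×0.73016×0.39234 + 0.68327×0.91982×0.89008 = 0.585575 + 0.559402 = 1.144977.
Q̄ = (S₀/π) × [bracket] = (1361/π) × 1.144977 = 496.03 W/m².
Ratio Q̄_A / Q̄_B = 447.13 / 496.03 = 0.9014.

Q̄_A / Q̄_B ≈ 0.901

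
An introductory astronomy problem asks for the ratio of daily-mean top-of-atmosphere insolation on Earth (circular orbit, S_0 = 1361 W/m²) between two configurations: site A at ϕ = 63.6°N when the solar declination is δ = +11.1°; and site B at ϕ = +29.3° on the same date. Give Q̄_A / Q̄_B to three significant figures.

Q̄_A / Q̄_B ≈ 0.735

— Configuration A (ϕ=+63.6°):
cos h₀ = −tan(+63.6°) tan(+11.100°) = -0.3952, h₀ = 1.9771 rad.
Bracket: h₀ sin ϕ sin δ + cos ϕ cos δ sin h₀ = 1.9771×0.89571×0.19252 + 0.44464×0.98129×0.91858 = 0.340935 + 0.400796 = 0.741731.
Q̄ = (S_0/π) × [bracket] = (1361/π) × 0.741731 = 321.33 W/m².
— Configuration B (ϕ=+29.3°):
cos h₀ = −tan(+29.3°) tan(+11.100°) = -0.1101, h₀ = 1.6811 rad.
Bracket: h₀ sin ϕ sin δ + cos ϕ cos δ sin h₀ = 1.6811×0.48938×0.19252 + 0.87207×0.98129×0.99392 = 0.158386 + 0.850551 = 1.008937.
Q̄ = (S_0/π) × [bracket] = (1361/π) × 1.008937 = 437.09 W/m².
Ratio Q̄_A / Q̄_B = 321.33 / 437.09 = 0.7352.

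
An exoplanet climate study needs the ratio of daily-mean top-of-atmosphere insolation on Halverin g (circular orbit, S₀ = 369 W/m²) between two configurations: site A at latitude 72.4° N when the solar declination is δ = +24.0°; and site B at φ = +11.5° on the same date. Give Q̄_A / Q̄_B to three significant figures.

Q̄_A / Q̄_B ≈ 1.19

— Configuration A (φ=+72.4°):
cos H₀ = −tan(+72.4°) tan(+24.000°) = -1.4035 ≤ −1 ⇒ polar day, H₀ = π.
Bracket: H₀ sin φ sin δ + cos φ cos δ sin H₀ = 3.1416×0.95319×0.40674 + 0.30237×0.91355×0.00000 = 1.218000 + 0.000000 = 1.218000.
Q̄ = (S₀/π) × [bracket] = (369/π) × 1.218000 = 143.06 W/m².
— Configuration B (φ=+11.5°):
cos H₀ = −tan(+11.5°) tan(+24.000°) = -0.0906, H₀ = 1.6615 rad.
Bracket: H₀ sin φ sin δ + cos φ cos δ sin H₀ = 1.6615×0.19937×0.40674 + 0.97992×0.91355×0.99589 = 0.134734 + 0.891527 = 1.026261.
Q̄ = (S₀/π) × [bracket] = (369/π) × 1.026261 = 120.54 W/m².
Ratio Q̄_A / Q̄_B = 143.06 / 120.54 = 1.187.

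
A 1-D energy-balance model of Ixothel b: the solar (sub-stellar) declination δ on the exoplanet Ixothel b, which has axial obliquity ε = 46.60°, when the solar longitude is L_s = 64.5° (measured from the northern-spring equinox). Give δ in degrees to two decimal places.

δ = +40.98°

sin δ = sin ε · sin L_s = sin 46.60° × sin 64.5° = 0.655796.
δ = arcsin(0.655796) = +40.98°.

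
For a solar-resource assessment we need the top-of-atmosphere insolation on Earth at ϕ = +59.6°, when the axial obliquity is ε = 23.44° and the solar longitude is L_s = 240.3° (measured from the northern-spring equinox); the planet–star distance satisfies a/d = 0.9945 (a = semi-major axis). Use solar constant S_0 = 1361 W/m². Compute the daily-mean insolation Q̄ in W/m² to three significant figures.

Q̄ ≈ 44.5 W/m²

Solar declination: sin δ = sin ε · sin L_s = sin 23.44° × sin 240.3° = -0.34553, so δ = -20.214°.
cos h₀ = −tan(+59.6°) tan(-20.214°) = 0.6276, h₀ = 0.8923 rad.
Bracket: h₀ sin ϕ sin δ + cos ϕ cos δ sin h₀ = 0.8923×0.86251×-0.34553 + 0.50603×0.93841×0.77854 = -0.265926 + 0.369700 = 0.103774.
Inverse-square distance factor (a/d)² = 0.9945² = 0.989030.
Q̄ = (S_0/π) × 0.989030 × [bracket] = (1361/π) × 0.989030 × 0.103774 = 44.46 W/m².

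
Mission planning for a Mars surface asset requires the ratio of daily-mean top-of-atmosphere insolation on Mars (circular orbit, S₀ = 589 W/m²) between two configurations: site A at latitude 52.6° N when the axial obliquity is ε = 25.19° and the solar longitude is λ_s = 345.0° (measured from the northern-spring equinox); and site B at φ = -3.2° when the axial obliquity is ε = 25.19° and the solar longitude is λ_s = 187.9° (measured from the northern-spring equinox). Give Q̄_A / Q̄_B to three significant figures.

— Configuration A (φ=+52.6°):
Solar declination: sin δ = sin ε · sin λ_s = sin 25.19° × sin 345.0° = -0.11016, so δ = -6.324°.
cos H₀ = −tan(+52.6°) tan(-6.324°) = 0.1450, H₀ = 1.4253 rad.
Bracket: H₀ sin φ sin δ + cos φ cos δ sin H₀ = 1.4253×0.79441×-0.11016 + 0.60738×0.99391×0.98944 = -0.124731 + 0.597306 = 0.472575.
Q̄ = (S₀/π) × [bracket] = (589/π) × 0.472575 = 88.600 W/m².
— Configuration B (φ=-3.2°):
Solar declination: sin δ = sin ε · sin λ_s = sin 25.19° × sin 187.9° = -0.05850, so δ = -3.354°.
cos H₀ = −tan(-3.2°) tan(-3.354°) = -0.0033, H₀ = 1.5741 rad.
Bracket: H₀ sin φ sin δ + cos φ cos δ sin H₀ = 1.5741×-0.05582×-0.05850 + 0.99844×0.99829×0.99999 = 0.005140 + 0.996723 = 1.001863.
Q̄ = (S₀/π) × [bracket] = (589/π) × 1.001863 = 187.83 W/m².
Ratio Q̄_A / Q̄_B = 88.600 / 187.83 = 0.4717.

Q̄_A / Q̄_B ≈ 0.472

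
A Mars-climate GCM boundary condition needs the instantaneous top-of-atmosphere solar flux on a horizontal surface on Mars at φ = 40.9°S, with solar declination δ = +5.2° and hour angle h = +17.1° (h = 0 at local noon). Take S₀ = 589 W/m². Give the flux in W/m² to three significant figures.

389 W/m²

cos θ_z = sin φ sin δ + cos φ cos δ cos h = -0.059341 + 0.719466 = 0.660125.
Flux = S₀ · cos θ_z = 589 × 0.660125 = 388.8 W/m².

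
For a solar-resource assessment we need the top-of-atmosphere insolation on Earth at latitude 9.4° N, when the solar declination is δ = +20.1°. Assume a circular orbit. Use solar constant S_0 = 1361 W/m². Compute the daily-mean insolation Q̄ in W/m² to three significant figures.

Q̄ ≈ 440 W/m²

cos h₀ = −tan(+9.4°) tan(+20.100°) = -0.0606, h₀ = 1.6314 rad.
Bracket: h₀ sin ϕ sin δ + cos ϕ cos δ sin h₀ = 1.6314×0.16333×0.34366 + 0.98657×0.93909×0.99816 = 0.091570 + 0.924773 = 1.016343.
Q̄ = (S_0/π) × [bracket] = (1361/π) × 1.016343 = 440.3 W/m².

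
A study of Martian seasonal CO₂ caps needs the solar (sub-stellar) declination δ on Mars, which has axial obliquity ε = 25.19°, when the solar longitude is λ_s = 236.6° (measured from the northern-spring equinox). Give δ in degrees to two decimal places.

sin δ = sin ε · sin λ_s = sin 25.19° × sin 236.6° = -0.355329.
δ = arcsin(-0.355329) = -20.81°.

δ = -20.81°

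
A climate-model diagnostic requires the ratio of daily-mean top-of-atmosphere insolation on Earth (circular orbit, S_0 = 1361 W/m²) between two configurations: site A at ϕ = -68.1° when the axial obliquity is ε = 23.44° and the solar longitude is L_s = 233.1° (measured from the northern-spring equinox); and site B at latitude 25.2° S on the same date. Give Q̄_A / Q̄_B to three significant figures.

— Configuration A (ϕ=-68.1°):
Solar declination: sin δ = sin ε · sin L_s = sin 23.44° × sin 233.1° = -0.31811, so δ = -18.548°.
cos h₀ = −tan(-68.1°) tan(-18.548°) = -0.8347, h₀ = 2.5583 rad.
Bracket: h₀ sin ϕ sin δ + cos ϕ cos δ sin h₀ = 2.5583×-0.92784×-0.31811 + 0.37299×0.94806×0.55075 = 0.755096 + 0.194755 = 0.949851.
Q̄ = (S_0/π) × [bracket] = (1361/π) × 0.949851 = 411.49 W/m².
— Configuration B (ϕ=-25.2°):
cos h₀ = −tan(-25.2°) tan(-18.548°) = -0.1579, h₀ = 1.7294 rad.
Bracket: h₀ sin ϕ sin δ + cos ϕ cos δ sin h₀ = 1.7294×-0.42578×-0.31811 + 0.90483×0.94806×0.98746 = 0.234238 + 0.847076 = 1.081314.
Q̄ = (S_0/π) × [bracket] = (1361/π) × 1.081314 = 468.45 W/m².
Ratio Q̄_A / Q̄_B = 411.49 / 468.45 = 0.8784.

Q̄_A / Q̄_B ≈ 0.878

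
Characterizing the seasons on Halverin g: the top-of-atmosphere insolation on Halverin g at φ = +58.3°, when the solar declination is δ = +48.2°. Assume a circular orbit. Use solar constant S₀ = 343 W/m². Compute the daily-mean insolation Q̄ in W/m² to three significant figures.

Q̄ ≈ 218 W/m²

cos H₀ = −tan(+58.3°) tan(+48.200°) = -1.8109 ≤ −1 ⇒ polar day, H₀ = π.
Bracket: H₀ sin φ sin δ + cos φ cos δ sin H₀ = 3.1416×0.85081×0.74548 + 0.52547×0.66653×0.00000 = 1.992597 + 0.000000 = 1.992597.
Q̄ = (S₀/π) × [bracket] = (343/π) × 1.992597 = 217.6 W/m².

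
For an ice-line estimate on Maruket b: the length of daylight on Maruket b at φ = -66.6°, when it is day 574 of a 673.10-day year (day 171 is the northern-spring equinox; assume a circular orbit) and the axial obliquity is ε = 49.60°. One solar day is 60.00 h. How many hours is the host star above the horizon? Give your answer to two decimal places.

Solar longitude: λ_s = 360° × (574 − 171)/673.10 = 215.540°.
sin δ = sin 49.60° × sin 215.540° = -0.44266, so δ = -26.274°.
Sunrise equation: cos H₀ = −tan φ · tan δ = -1.1408 ≤ −1, so the host star never sets (polar day) and H₀ = π.
Daylight = 2H₀/(2π) × 60.00 h = (3.1416/π) × 60.00 = 60.00 h.

60.00 h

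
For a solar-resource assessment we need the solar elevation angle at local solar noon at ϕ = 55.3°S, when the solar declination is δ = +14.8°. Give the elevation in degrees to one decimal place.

At local noon the hour angle is zero, so the zenith angle equals |ϕ − δ| = |-55.3° − (+14.800°)| = 70.100°.
Elevation = 90° − 70.100° = 19.9°.

19.9°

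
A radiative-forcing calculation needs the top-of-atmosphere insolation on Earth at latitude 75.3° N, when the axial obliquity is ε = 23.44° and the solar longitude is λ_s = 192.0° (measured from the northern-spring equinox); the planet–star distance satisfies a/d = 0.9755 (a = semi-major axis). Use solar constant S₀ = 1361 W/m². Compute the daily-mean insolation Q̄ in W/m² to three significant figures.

Q̄ ≈ 57.7 W/m²

Solar declination: sin δ = sin ε · sin λ_s = sin 23.44° × sin 192.0° = -0.08270, so δ = -4.744°.
cos H₀ = −tan(+75.3°) tan(-4.744°) = 0.3163, H₀ = 1.2489 rad.
Bracket: H₀ sin φ sin δ + cos φ cos δ sin H₀ = 1.2489×0.96727×-0.08270 + 0.25376×0.99657×0.94865 = -0.099904 + 0.239904 = 0.140000.
Inverse-square distance factor (a/d)² = 0.9755² = 0.951600.
Q̄ = (S₀/π) × 0.951600 × [bracket] = (1361/π) × 0.951600 × 0.140000 = 57.72 W/m².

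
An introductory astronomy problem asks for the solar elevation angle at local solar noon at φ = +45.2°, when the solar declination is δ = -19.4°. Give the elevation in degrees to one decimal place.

At local noon the hour angle is zero, so the zenith angle equals |φ − δ| = |+45.2° − (-19.400°)| = 64.600°.
Elevation = 90° − 64.600° = 25.4°.

25.4°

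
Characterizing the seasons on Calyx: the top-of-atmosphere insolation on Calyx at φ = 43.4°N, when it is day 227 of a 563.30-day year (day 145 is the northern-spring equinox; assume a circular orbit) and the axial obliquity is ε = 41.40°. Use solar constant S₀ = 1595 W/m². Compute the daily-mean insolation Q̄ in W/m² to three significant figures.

Solar longitude: λ_s = 360° × (227 − 145)/563.30 = 52.405°.
sin δ = sin 41.40° × sin 52.405° = 0.52399, so δ = +31.600°.
cos H₀ = −tan(+43.4°) tan(+31.600°) = -0.5818, H₀ = 2.1917 rad.
Bracket: H₀ sin φ sin δ + cos φ cos δ sin H₀ = 2.1917×0.68709×0.52399 + 0.72657×0.85173×0.81335 = 0.789074 + 0.503335 = 1.292409.
Q̄ = (S₀/π) × [bracket] = (1595/π) × 1.292409 = 656.2 W/m².

Q̄ ≈ 656 W/m²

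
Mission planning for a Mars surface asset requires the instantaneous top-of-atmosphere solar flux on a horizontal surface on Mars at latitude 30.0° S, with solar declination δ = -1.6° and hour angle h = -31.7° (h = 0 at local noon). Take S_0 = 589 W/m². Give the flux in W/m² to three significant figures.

442 W/m²

cos θ_z = sin ϕ sin δ + cos ϕ cos δ cos h = 0.013961 + 0.736537 = 0.750498.
Flux = S_0 · cos θ_z = 589 × 0.750498 = 442.0 W/m².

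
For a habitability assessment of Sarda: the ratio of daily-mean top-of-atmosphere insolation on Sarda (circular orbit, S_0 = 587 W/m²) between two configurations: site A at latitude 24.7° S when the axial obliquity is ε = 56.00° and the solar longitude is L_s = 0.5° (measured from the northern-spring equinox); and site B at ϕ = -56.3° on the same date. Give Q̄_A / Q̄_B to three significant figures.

— Configuration A (ϕ=-24.7°):
Solar declination: sin δ = sin ε · sin L_s = sin 56.00° × sin 0.5° = 0.00723, so δ = +0.415°.
cos h₀ = −tan(-24.7°) tan(+0.415°) = 0.0033, h₀ = 1.5675 rad.
Bracket: h₀ sin ϕ sin δ + cos ϕ cos δ sin h₀ = 1.5675×-0.41787×0.00723 + 0.90851×0.99997×0.99999 = -0.004736 + 0.908474 = 0.903738.
Q̄ = (S_0/π) × [bracket] = (587/π) × 0.903738 = 168.86 W/m².
— Configuration B (ϕ=-56.3°):
cos h₀ = −tan(-56.3°) tan(+0.415°) = 0.0108, h₀ = 1.5599 rad.
Bracket: h₀ sin ϕ sin δ + cos ϕ cos δ sin h₀ = 1.5599×-0.83195×0.00723 + 0.55484×0.99997×0.99994 = -0.009383 + 0.554790 = 0.545407.
Q̄ = (S_0/π) × [bracket] = (587/π) × 0.545407 = 101.91 W/m².
Ratio Q̄_A / Q̄_B = 168.86 / 101.91 = 1.657.

Q̄_A / Q̄_B ≈ 1.66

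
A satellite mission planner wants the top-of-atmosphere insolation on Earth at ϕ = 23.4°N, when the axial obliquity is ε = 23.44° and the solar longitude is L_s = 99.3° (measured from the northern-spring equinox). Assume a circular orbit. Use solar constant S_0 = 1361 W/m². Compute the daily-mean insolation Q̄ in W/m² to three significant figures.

Solar declination: sin δ = sin ε · sin L_s = sin 23.44° × sin 99.3° = 0.39256, so δ = +23.114°.
cos h₀ = −tan(+23.4°) tan(+23.114°) = -0.1847, h₀ = 1.7566 rad.
Bracket: h₀ sin ϕ sin δ + cos ϕ cos δ sin h₀ = 1.7566×0.39715×0.39256 + 0.91775×0.91973×0.98279 = 0.273863 + 0.829556 = 1.103419.
Q̄ = (S_0/π) × [bracket] = (1361/π) × 1.103419 = 478.0 W/m².

Q̄ ≈ 478 W/m²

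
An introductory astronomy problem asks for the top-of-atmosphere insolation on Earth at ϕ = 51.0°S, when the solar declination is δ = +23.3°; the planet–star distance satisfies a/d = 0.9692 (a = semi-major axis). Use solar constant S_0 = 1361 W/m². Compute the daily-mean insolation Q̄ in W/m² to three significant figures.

Q̄ ≈ 72.8 W/m²

cos h₀ = −tan(-51.0°) tan(+23.300°) = 0.5318, h₀ = 1.0100 rad.
Bracket: h₀ sin ϕ sin δ + cos ϕ cos δ sin h₀ = 1.0100×-0.77715×0.39555 + 0.62932×0.91845×0.84685 = -0.310476 + 0.489478 = 0.179002.
Inverse-square distance factor (a/d)² = 0.9692² = 0.939349.
Q̄ = (S_0/π) × 0.939349 × [bracket] = (1361/π) × 0.939349 × 0.179002 = 72.84 W/m².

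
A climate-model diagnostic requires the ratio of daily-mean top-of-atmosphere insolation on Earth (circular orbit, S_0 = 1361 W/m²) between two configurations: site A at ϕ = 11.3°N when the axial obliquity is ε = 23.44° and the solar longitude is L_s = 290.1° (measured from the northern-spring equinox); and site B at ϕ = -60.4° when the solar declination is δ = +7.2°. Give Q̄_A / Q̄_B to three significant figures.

— Configuration A (ϕ=+11.3°):
Solar declination: sin δ = sin ε · sin L_s = sin 23.44° × sin 290.1° = -0.37356, so δ = -21.935°.
cos h₀ = −tan(+11.3°) tan(-21.935°) = 0.0805, h₀ = 1.4902 rad.
Bracket: h₀ sin ϕ sin δ + cos ϕ cos δ sin h₀ = 1.4902×0.19595×-0.37356 + 0.98061×0.92761×0.99676 = -0.109081 + 0.906676 = 0.797595.
Q̄ = (S_0/π) × [bracket] = (1361/π) × 0.797595 = 345.53 W/m².
— Configuration B (ϕ=-60.4°):
cos h₀ = −tan(-60.4°) tan(+7.200°) = 0.2224, h₀ = 1.3465 rad.
Bracket: h₀ sin ϕ sin δ + cos ϕ cos δ sin h₀ = 1.3465×-0.86949×0.12533 + 0.49394×0.99211×0.97496 = -0.146732 + 0.477772 = 0.331040.
Q̄ = (S_0/π) × [bracket] = (1361/π) × 0.331040 = 143.41 W/m².
Ratio Q̄_A / Q̄_B = 345.53 / 143.41 = 2.409.

Q̄_A / Q̄_B ≈ 2.41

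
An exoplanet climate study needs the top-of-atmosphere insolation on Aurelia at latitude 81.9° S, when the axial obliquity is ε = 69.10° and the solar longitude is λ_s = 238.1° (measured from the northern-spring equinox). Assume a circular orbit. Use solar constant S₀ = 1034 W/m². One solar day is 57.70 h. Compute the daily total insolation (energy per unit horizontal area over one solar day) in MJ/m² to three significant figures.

169 MJ/m²

Solar declination: sin δ = sin ε · sin λ_s = sin 69.10° × sin 238.1° = -0.79311, so δ = -52.477°.
cos H₀ = −tan(-81.9°) tan(-52.477°) = -9.1495 ≤ −1 ⇒ polar day, H₀ = π.
Bracket: H₀ sin φ sin δ + cos φ cos δ sin H₀ = 3.1416×-0.99002×-0.79311 + 0.14090×0.60907×0.00000 = 2.466768 + 0.000000 = 2.466768.
Q̄ = (S₀/π) × [bracket] = (1034/π) × 2.466768 = 811.89 W/m².
Daily total = Q̄ × 57.70 h × 3600 s/h = 811.89 × 57.70 × 3600 / 10⁶ = 168.6 MJ/m².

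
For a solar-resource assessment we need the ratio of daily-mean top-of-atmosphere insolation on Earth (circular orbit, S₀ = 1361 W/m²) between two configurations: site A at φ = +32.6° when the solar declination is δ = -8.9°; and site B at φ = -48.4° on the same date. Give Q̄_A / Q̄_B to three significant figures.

Q̄_A / Q̄_B ≈ 0.832

— Configuration A (φ=+32.6°):
cos H₀ = −tan(+32.6°) tan(-8.900°) = 0.1001, H₀ = 1.4705 rad.
Bracket: H₀ sin φ sin δ + cos φ cos δ sin H₀ = 1.4705×0.53877×-0.15471 + 0.84245×0.98796×0.99497 = -0.122571 + 0.828120 = 0.705549.
Q̄ = (S₀/π) × [bracket] = (1361/π) × 0.705549 = 305.66 W/m².
— Configuration B (φ=-48.4°):
cos H₀ = −tan(-48.4°) tan(-8.900°) = -0.1764, H₀ = 1.7481 rad.
Bracket: H₀ sin φ sin δ + cos φ cos δ sin H₀ = 1.7481×-0.74780×-0.15471 + 0.66393×0.98796×0.98432 = 0.202241 + 0.645651 = 0.847892.
Q̄ = (S₀/π) × [bracket] = (1361/π) × 0.847892 = 367.32 W/m².
Ratio Q̄_A / Q̄_B = 305.66 / 367.32 = 0.8321.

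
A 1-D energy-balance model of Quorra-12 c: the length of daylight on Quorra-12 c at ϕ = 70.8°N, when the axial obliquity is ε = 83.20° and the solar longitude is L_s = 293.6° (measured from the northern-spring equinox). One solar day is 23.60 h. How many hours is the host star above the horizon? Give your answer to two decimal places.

0.00 h

Solar declination: sin δ = sin ε · sin L_s = sin 83.20° × sin 293.6° = -0.90992, so δ = -65.494°.
cos h₀ = −tan ϕ · tan δ = 6.2994 ≥ 1, so the host star never rises (polar night) and h₀ = 0.
Daylight = 2h₀/(2π) × 23.60 h = (0.0000/π) × 23.60 = 0.00 h.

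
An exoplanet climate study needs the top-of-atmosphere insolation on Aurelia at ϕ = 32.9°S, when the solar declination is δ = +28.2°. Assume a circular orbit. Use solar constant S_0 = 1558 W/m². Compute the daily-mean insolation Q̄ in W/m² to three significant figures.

cos h₀ = −tan(-32.9°) tan(+28.200°) = 0.3469, h₀ = 1.2166 rad.
Bracket: h₀ sin ϕ sin δ + cos ϕ cos δ sin h₀ = 1.2166×-0.54317×0.47255 + 0.83962×0.88130×0.93791 = -0.312271 + 0.694013 = 0.381742.
Q̄ = (S_0/π) × [bracket] = (1558/π) × 0.381742 = 189.3 W/m².

Q̄ ≈ 189 W/m²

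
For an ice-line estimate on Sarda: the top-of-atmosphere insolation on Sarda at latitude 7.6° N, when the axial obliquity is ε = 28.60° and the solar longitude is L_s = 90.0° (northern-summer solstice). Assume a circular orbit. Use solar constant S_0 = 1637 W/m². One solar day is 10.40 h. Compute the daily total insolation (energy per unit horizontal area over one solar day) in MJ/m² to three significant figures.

19.0 MJ/m²

Solar declination: sin δ = sin ε · sin L_s = sin 28.60° × sin 90.0° = 0.47869, so δ = +28.600°.
cos h₀ = −tan(+7.6°) tan(+28.600°) = -0.0727, h₀ = 1.6436 rad.
Bracket: h₀ sin ϕ sin δ + cos ϕ cos δ sin h₀ = 1.6436×0.13226×0.47869 + 0.99122×0.87798×0.99735 = 0.104059 + 0.867965 = 0.972024.
Q̄ = (S_0/π) × [bracket] = (1637/π) × 0.972024 = 506.50 W/m².
Daily total = Q̄ × 10.40 h × 3600 s/h = 506.50 × 10.40 × 3600 / 10⁶ = 18.96 MJ/m².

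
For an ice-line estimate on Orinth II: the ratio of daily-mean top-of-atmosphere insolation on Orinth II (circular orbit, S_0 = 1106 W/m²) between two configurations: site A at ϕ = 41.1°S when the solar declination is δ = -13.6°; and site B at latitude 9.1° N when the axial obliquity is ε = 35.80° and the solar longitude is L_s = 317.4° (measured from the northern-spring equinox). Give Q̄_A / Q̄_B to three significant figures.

Q̄_A / Q̄_B ≈ 1.22

— Configuration A (ϕ=-41.1°):
cos h₀ = −tan(-41.1°) tan(-13.600°) = -0.2110, h₀ = 1.7834 rad.
Bracket: h₀ sin ϕ sin δ + cos ϕ cos δ sin h₀ = 1.7834×-0.65738×-0.23514 + 0.75356×0.97196×0.97748 = 0.275671 + 0.715936 = 0.991607.
Q̄ = (S_0/π) × [bracket] = (1106/π) × 0.991607 = 349.10 W/m².
— Configuration B (ϕ=+9.1°):
Solar declination: sin δ = sin ε · sin L_s = sin 35.80° × sin 317.4° = -0.39594, so δ = -23.325°.
cos h₀ = −tan(+9.1°) tan(-23.325°) = 0.0691, h₀ = 1.5017 rad.
Bracket: h₀ sin ϕ sin δ + cos ϕ cos δ sin h₀ = 1.5017×0.15816×-0.39594 + 0.98741×0.91827×0.99761 = -0.094039 + 0.904542 = 0.810503.
Q̄ = (S_0/π) × [bracket] = (1106/π) × 0.810503 = 285.34 W/m².
Ratio Q̄_A / Q̄_B = 349.10 / 285.34 = 1.223.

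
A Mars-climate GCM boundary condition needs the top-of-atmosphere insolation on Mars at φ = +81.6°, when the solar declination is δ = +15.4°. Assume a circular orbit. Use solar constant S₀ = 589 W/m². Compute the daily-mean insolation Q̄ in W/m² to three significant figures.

cos H₀ = −tan(+81.6°) tan(+15.400°) = -1.8653 ≤ −1 ⇒ polar day, H₀ = π.
Bracket: H₀ sin φ sin δ + cos φ cos δ sin H₀ = 3.1416×0.98927×0.26556 + 0.14608×0.96410×0.00000 = 0.825331 + 0.000000 = 0.825331.
Q̄ = (S₀/π) × [bracket] = (589/π) × 0.825331 = 154.7 W/m².

Q̄ ≈ 155 W/m²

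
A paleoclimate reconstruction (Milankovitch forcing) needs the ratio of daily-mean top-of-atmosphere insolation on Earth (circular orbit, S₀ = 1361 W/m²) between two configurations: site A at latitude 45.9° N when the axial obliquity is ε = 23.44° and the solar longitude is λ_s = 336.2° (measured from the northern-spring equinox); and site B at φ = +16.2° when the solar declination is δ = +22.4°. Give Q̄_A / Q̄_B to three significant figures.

— Configuration A (φ=+45.9°):
Solar declination: sin δ = sin ε · sin λ_s = sin 23.44° × sin 336.2° = -0.16053, so δ = -9.237°.
cos H₀ = −tan(+45.9°) tan(-9.237°) = 0.1678, H₀ = 1.4022 rad.
Bracket: H₀ sin φ sin δ + cos φ cos δ sin H₀ = 1.4022×0.71813×-0.16053 + 0.69591×0.98703×0.98582 = -0.161648 + 0.677144 = 0.515496.
Q̄ = (S₀/π) × [bracket] = (1361/π) × 0.515496 = 223.32 W/m².
— Configuration B (φ=+16.2°):
cos H₀ = −tan(+16.2°) tan(+22.400°) = -0.1197, H₀ = 1.6908 rad.
Bracket: H₀ sin φ sin δ + cos φ cos δ sin H₀ = 1.6908×0.27899×0.38107 + 0.96029×0.92455×0.99280 = 0.179757 + 0.881444 = 1.061201.
Q̄ = (S₀/π) × [bracket] = (1361/π) × 1.061201 = 459.73 W/m².
Ratio Q̄_A / Q̄_B = 223.32 / 459.73 = 0.4858.

Q̄_A / Q̄_B ≈ 0.486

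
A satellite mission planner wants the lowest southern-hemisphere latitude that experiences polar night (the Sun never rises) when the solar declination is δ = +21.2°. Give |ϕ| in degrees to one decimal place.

Polar night requires cos h₀ = −tan ϕ tan δ ≥ 1, i.e. tan ϕ tan δ ≤ −1.
The boundary is |tan ϕ| · |tan δ| = 1, so |ϕ| = 90° − |δ| = 90° − 21.2° = 68.8° in the southern hemisphere.

|ϕ| = 68.8°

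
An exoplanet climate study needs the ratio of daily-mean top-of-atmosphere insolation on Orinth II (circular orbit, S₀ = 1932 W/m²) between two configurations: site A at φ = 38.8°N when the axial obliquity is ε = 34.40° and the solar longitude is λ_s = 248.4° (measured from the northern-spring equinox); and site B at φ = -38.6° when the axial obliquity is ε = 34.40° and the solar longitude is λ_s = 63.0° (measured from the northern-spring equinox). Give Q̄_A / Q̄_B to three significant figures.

Q̄_A / Q̄_B ≈ 0.896

— Configuration A (φ=+38.8°):
Solar declination: sin δ = sin ε · sin λ_s = sin 34.40° × sin 248.4° = -0.52529, so δ = -31.688°.
cos H₀ = −tan(+38.8°) tan(-31.688°) = 0.4963, H₀ = 1.0514 rad.
Bracket: H₀ sin φ sin δ + cos φ cos δ sin H₀ = 1.0514×0.62660×-0.52529 + 0.77934×0.85092×0.86813 = -0.346065 + 0.575706 = 0.229641.
Q̄ = (S₀/π) × [bracket] = (1932/π) × 0.229641 = 141.22 W/m².
— Configuration B (φ=-38.6°):
Solar declination: sin δ = sin ε · sin λ_s = sin 34.40° × sin 63.0° = 0.50339, so δ = +30.224°.
cos H₀ = −tan(-38.6°) tan(+30.224°) = 0.4651, H₀ = 1.0871 rad.
Bracket: H₀ sin φ sin δ + cos φ cos δ sin H₀ = 1.0871×-0.62388×0.50339 + 0.78152×0.86406×0.88527 = -0.341409 + 0.597805 = 0.256396.
Q̄ = (S₀/π) × [bracket] = (1932/π) × 0.256396 = 157.68 W/m².
Ratio Q̄_A / Q̄_B = 141.22 / 157.68 = 0.8956.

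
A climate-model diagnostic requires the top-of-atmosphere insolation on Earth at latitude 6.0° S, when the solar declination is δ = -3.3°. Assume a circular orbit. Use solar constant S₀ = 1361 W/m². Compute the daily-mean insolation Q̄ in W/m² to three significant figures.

cos H₀ = −tan(-6.0°) tan(-3.300°) = -0.0061, H₀ = 1.5769 rad.
Bracket: H₀ sin φ sin δ + cos φ cos δ sin H₀ = 1.5769×-0.10453×-0.05756 + 0.99452×0.99834×0.99998 = 0.009488 + 0.992849 = 1.002337.
Q̄ = (S₀/π) × [bracket] = (1361/π) × 1.002337 = 434.2 W/m².

Q̄ ≈ 434 W/m²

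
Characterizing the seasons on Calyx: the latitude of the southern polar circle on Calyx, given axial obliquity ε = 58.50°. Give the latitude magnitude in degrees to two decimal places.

The polar circle is the lowest latitude that experiences at least one full rotation of continuous darkness at the northern-summer solstice; it lies at |φ| = 90° − ε = 90° − 58.50° = 31.50°.

31.50°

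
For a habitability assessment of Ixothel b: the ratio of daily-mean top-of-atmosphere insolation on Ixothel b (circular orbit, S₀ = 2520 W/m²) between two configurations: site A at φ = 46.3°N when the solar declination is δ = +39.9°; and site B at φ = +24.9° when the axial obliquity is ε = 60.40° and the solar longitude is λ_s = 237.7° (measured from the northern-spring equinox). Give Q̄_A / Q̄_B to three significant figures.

— Configuration A (φ=+46.3°):
cos H₀ = −tan(+46.3°) tan(+39.900°) = -0.8750, H₀ = 2.6361 rad.
Bracket: H₀ sin φ sin δ + cos φ cos δ sin H₀ = 2.6361×0.72297×0.64145 + 0.69088×0.76717×0.48420 = 1.222489 + 0.256637 = 1.479126.
Q̄ = (S₀/π) × [bracket] = (2520/π) × 1.479126 = 1186.5 W/m².
— Configuration B (φ=+24.9°):
Solar declination: sin δ = sin ε · sin λ_s = sin 60.40° × sin 237.7° = -0.73495, so δ = -47.303°.
cos H₀ = −tan(+24.9°) tan(-47.303°) = 0.5031, H₀ = 1.0436 rad.
Bracket: H₀ sin φ sin δ + cos φ cos δ sin H₀ = 1.0436×0.42104×-0.73495 + 0.90704×0.67812×0.86424 = -0.322935 + 0.531578 = 0.208643.
Q̄ = (S₀/π) × [bracket] = (2520/π) × 0.208643 = 167.36 W/m².
Ratio Q̄_A / Q̄_B = 1186.5 / 167.36 = 7.090.

Q̄_A / Q̄_B ≈ 7.09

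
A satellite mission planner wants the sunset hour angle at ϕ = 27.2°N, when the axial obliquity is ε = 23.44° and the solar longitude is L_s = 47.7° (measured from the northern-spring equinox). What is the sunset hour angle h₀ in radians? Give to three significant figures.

h₀ = 1.73 rad

Solar declination: sin δ = sin ε · sin L_s = sin 23.44° × sin 47.7° = 0.29422, so δ = +17.111°.
cos h₀ = −tan ϕ · tan δ = −tan(+27.2°) × tan(+17.111°) = -0.1582, so h₀ = 1.7297 rad = 99.10°.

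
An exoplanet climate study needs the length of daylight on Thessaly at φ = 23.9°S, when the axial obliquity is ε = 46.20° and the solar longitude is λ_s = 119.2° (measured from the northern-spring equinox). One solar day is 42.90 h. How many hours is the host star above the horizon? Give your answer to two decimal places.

Solar declination: sin δ = sin ε · sin λ_s = sin 46.20° × sin 119.2° = 0.63004, so δ = +39.053°.
cos H₀ = −tan φ · tan δ = −tan(-23.9°) × tan(+39.053°) = 0.3595, so H₀ = 1.2030 rad = 68.93°.
Daylight = 2H₀/(2π) × 42.90 h = (1.2030/π) × 42.90 = 16.43 h.

16.43 h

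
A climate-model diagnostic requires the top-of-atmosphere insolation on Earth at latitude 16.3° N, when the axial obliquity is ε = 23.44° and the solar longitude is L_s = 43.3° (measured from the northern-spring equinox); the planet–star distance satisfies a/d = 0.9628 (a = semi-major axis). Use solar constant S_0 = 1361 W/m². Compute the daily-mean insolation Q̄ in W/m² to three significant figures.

Q̄ ≈ 420 W/m²

Solar declination: sin δ = sin ε · sin L_s = sin 23.44° × sin 43.3° = 0.27281, so δ = +15.832°.
cos h₀ = −tan(+16.3°) tan(+15.832°) = -0.0829, h₀ = 1.6538 rad.
Bracket: h₀ sin ϕ sin δ + cos ϕ cos δ sin h₀ = 1.6538×0.28067×0.27281 + 0.95981×0.96207×0.99656 = 0.126631 + 0.920228 = 1.046859.
Inverse-square distance factor (a/d)² = 0.9628² = 0.926984.
Q̄ = (S_0/π) × 0.926984 × [bracket] = (1361/π) × 0.926984 × 1.046859 = 420.4 W/m².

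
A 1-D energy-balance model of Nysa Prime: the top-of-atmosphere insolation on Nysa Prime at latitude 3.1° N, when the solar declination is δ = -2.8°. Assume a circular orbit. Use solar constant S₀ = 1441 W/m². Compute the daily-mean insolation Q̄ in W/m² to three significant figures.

Q̄ ≈ 456 W/m²

cos H₀ = −tan(+3.1°) tan(-2.800°) = 0.0026, H₀ = 1.5681 rad.
Bracket: H₀ sin φ sin δ + cos φ cos δ sin H₀ = 1.5681×0.05408×-0.04885 + 0.99854×0.99881×1.00000 = -0.004143 + 0.997352 = 0.993209.
Q̄ = (S₀/π) × [bracket] = (1441/π) × 0.993209 = 455.6 W/m².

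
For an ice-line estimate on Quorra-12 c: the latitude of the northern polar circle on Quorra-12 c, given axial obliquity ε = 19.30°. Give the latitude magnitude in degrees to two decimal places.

70.70°

The polar circle is the lowest latitude that experiences at least one full rotation of continuous daylight at the northern-summer solstice; it lies at |ϕ| = 90° − ε = 90° − 19.30° = 70.70°.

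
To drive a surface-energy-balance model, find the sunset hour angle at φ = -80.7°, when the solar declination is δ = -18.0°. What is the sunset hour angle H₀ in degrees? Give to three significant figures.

Sunrise equation: cos H₀ = −tan φ · tan δ = -1.9842 ≤ −1, so the Sun never sets (polar day) and H₀ = π.

H₀ = 180°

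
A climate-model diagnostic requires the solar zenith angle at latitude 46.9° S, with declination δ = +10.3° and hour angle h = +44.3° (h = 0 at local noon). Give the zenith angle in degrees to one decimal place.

cos θ_z = sin φ sin δ + cos φ cos δ cos h = -0.130555 + 0.481134 = 0.350579.
θ_z = arccos(0.350579) = 69.5°.

θ_z = 69.5°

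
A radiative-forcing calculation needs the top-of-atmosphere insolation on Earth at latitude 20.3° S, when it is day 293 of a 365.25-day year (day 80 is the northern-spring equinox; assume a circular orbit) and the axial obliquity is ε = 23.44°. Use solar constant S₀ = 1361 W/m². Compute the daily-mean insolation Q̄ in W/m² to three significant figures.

Solar longitude: λ_s = 360° × (293 − 80)/365.25 = 209.938°.
sin δ = sin 23.44° × sin 209.938° = -0.19852, so δ = -11.451°.
cos H₀ = −tan(-20.3°) tan(-11.451°) = -0.0749, H₀ = 1.6458 rad.
Bracket: H₀ sin φ sin δ + cos φ cos δ sin H₀ = 1.6458×-0.34694×-0.19852 + 0.93789×0.98010×0.99719 = 0.113354 + 0.916643 = 1.029997.
Q̄ = (S₀/π) × [bracket] = (1361/π) × 1.029997 = 446.2 W/m².

Q̄ ≈ 446 W/m²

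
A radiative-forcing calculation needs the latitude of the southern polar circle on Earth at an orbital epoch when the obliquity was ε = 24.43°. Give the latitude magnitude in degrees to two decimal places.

65.57°

The polar circle is the lowest latitude that experiences at least one full rotation of continuous darkness at the northern-summer solstice; it lies at |φ| = 90° − ε = 90° − 24.43° = 65.57°.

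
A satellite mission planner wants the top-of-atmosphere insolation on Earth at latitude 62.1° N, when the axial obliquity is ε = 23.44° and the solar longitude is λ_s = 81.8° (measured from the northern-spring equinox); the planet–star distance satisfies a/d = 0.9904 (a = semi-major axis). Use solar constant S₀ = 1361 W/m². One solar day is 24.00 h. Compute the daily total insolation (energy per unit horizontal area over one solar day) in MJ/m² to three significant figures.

Solar declination: sin δ = sin ε · sin λ_s = sin 23.44° × sin 81.8° = 0.39372, so δ = +23.186°.
cos H₀ = −tan(+62.1°) tan(+23.186°) = -0.8089, H₀ = 2.5132 rad.
Bracket: H₀ sin φ sin δ + cos φ cos δ sin H₀ = 2.5132×0.88377×0.39372 + 0.46793×0.91923×0.58788 = 0.874488 + 0.252868 = 1.127356.
Inverse-square distance factor (a/d)² = 0.9904² = 0.980892.
Q̄ = (S₀/π) × 0.980892 × [bracket] = (1361/π) × 0.980892 × 1.127356 = 479.06 W/m².
Daily total = Q̄ × 24.00 h × 3600 s/h = 479.06 × 24.00 × 3600 / 10⁶ = 41.39 MJ/m².

41.4 MJ/m²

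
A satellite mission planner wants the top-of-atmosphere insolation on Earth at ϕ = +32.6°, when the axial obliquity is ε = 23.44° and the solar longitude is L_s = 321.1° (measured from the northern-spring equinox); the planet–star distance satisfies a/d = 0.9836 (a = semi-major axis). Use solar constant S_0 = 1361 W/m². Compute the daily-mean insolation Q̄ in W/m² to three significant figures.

Q̄ ≈ 258 W/m²

Solar declination: sin δ = sin ε · sin L_s = sin 23.44° × sin 321.1° = -0.24980, so δ = -14.465°.
cos h₀ = −tan(+32.6°) tan(-14.465°) = 0.1650, h₀ = 1.4051 rad.
Bracket: h₀ sin ϕ sin δ + cos ϕ cos δ sin h₀ = 1.4051×0.53877×-0.24980 + 0.84245×0.96830×0.98630 = -0.189105 + 0.804569 = 0.615464.
Inverse-square distance factor (a/d)² = 0.9836² = 0.967469.
Q̄ = (S_0/π) × 0.967469 × [bracket] = (1361/π) × 0.967469 × 0.615464 = 258.0 W/m².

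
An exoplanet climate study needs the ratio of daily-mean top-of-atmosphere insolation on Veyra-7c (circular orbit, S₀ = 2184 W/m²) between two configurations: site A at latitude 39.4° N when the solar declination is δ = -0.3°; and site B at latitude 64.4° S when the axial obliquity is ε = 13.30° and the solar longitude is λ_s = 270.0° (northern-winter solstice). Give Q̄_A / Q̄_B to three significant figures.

— Configuration A (φ=+39.4°):
cos H₀ = −tan(+39.4°) tan(-0.300°) = 0.0043, H₀ = 1.5665 rad.
Bracket: H₀ sin φ sin δ + cos φ cos δ sin H₀ = 1.5665×0.63473×-0.00524 + 0.77273×0.99999×0.99999 = -0.005210 + 0.772715 = 0.767505.
Q̄ = (S₀/π) × [bracket] = (2184/π) × 0.767505 = 533.56 W/m².
— Configuration B (φ=-64.4°):
Solar declination: sin δ = sin ε · sin λ_s = sin 13.30° × sin 270.0° = -0.23005, so δ = -13.300°.
cos H₀ = −tan(-64.4°) tan(-13.300°) = -0.4934, H₀ = 2.0868 rad.
Bracket: H₀ sin φ sin δ + cos φ cos δ sin H₀ = 2.0868×-0.90183×-0.23005 + 0.43209×0.97318×0.86981 = 0.432940 + 0.365756 = 0.798696.
Q̄ = (S₀/π) × [bracket] = (2184/π) × 0.798696 = 555.24 W/m².
Ratio Q̄_A / Q̄_B = 533.56 / 555.24 = 0.9610.

Q̄_A / Q̄_B ≈ 0.961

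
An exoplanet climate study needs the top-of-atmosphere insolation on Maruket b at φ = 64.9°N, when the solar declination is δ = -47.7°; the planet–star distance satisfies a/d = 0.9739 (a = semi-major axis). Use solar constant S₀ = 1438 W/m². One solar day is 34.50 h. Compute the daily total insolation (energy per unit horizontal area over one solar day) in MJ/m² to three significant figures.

0.00 MJ/m²

cos H₀ = −tan(+64.9°) tan(-47.700°) = 2.3461 ≥ 1 ⇒ polar night, H₀ = 0 and Q̄ = 0.
Inverse-square distance factor (a/d)² = 0.9739² = 0.948481.
Daily total = Q̄ × 34.50 h × 3600 s/h = 0.00 MJ/m².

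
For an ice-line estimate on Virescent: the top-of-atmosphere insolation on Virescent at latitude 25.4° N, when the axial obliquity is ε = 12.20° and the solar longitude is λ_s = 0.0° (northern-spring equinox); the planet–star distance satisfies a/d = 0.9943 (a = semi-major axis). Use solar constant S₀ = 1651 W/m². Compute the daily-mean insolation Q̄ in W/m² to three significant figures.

Q̄ ≈ 469 W/m²

Solar declination: sin δ = sin ε · sin λ_s = sin 12.20° × sin 0.0° = 0.00000, so δ = +0.000°.
cos H₀ = −tan(+25.4°) tan(+0.000°) = -0.0000, H₀ = 1.5708 rad.
Bracket: H₀ sin φ sin δ + cos φ cos δ sin H₀ = 1.5708×0.42894×0.00000 + 0.90334×1.00000×1.00000 = 0.000000 + 0.903340 = 0.903340.
Inverse-square distance factor (a/d)² = 0.9943² = 0.988632.
Q̄ = (S₀/π) × 0.988632 × [bracket] = (1651/π) × 0.988632 × 0.903340 = 469.3 W/m².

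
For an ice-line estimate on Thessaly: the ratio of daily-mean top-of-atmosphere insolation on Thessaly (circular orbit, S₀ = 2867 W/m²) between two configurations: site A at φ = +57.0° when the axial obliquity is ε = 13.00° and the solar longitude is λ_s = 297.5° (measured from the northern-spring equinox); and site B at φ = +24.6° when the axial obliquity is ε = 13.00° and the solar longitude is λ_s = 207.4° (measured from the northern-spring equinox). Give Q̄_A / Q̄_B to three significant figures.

— Configuration A (φ=+57.0°):
Solar declination: sin δ = sin ε · sin λ_s = sin 13.00° × sin 297.5° = -0.19953, so δ = -11.510°.
cos H₀ = −tan(+57.0°) tan(-11.510°) = 0.3136, H₀ = 1.2519 rad.
Bracket: H₀ sin φ sin δ + cos φ cos δ sin H₀ = 1.2519×0.83867×-0.19953 + 0.54464×0.97989×0.94957 = -0.209493 + 0.506773 = 0.297280.
Q̄ = (S₀/π) × [bracket] = (2867/π) × 0.297280 = 271.30 W/m².
— Configuration B (φ=+24.6°):
Solar declination: sin δ = sin ε · sin λ_s = sin 13.00° × sin 207.4° = -0.10352, so δ = -5.942°.
cos H₀ = −tan(+24.6°) tan(-5.942°) = 0.0477, H₀ = 1.5231 rad.
Bracket: H₀ sin φ sin δ + cos φ cos δ sin H₀ = 1.5231×0.41628×-0.10352 + 0.90924×0.99463×0.99886 = -0.065635 + 0.903326 = 0.837691.
Q̄ = (S₀/π) × [bracket] = (2867/π) × 0.837691 = 764.47 W/m².
Ratio Q̄_A / Q̄_B = 271.30 / 764.47 = 0.3549.

Q̄_A / Q̄_B ≈ 0.355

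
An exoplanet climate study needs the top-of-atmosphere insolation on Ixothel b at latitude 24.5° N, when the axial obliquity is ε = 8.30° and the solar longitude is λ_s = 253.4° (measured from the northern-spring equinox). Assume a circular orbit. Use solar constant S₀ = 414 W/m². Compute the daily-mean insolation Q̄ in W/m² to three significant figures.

Solar declination: sin δ = sin ε · sin λ_s = sin 8.30° × sin 253.4° = -0.13834, so δ = -7.952°.
cos H₀ = −tan(+24.5°) tan(-7.952°) = 0.0637, H₀ = 1.5071 rad.
Bracket: H₀ sin φ sin δ + cos φ cos δ sin H₀ = 1.5071×0.41469×-0.13834 + 0.90996×0.99038×0.99797 = -0.086460 + 0.899377 = 0.812917.
Q̄ = (S₀/π) × [bracket] = (414/π) × 0.812917 = 107.1 W/m².

Q̄ ≈ 107 W/m²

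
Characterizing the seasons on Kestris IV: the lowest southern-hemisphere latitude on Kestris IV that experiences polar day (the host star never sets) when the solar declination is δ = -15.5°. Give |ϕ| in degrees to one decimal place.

|ϕ| = 74.5°

Polar day requires cos h₀ = −tan ϕ tan δ ≤ −1, i.e. tan ϕ tan δ ≥ 1.
The boundary is |tan ϕ| · |tan δ| = 1, so |ϕ| = 90° − |δ| = 90° − 15.5° = 74.5° in the southern hemisphere.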